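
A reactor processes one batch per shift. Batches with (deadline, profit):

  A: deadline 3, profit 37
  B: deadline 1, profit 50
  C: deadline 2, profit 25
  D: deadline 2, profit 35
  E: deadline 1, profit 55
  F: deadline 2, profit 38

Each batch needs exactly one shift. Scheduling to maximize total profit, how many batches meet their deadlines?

3

By profit: E(d1,55), B(d1,50), F(d2,38), A(d3,37), D(d2,35), C(d2,25)
E→slot 1; B skipped; F→slot 2; A→slot 3; D skipped; C skipped.
3 of 6 scheduled.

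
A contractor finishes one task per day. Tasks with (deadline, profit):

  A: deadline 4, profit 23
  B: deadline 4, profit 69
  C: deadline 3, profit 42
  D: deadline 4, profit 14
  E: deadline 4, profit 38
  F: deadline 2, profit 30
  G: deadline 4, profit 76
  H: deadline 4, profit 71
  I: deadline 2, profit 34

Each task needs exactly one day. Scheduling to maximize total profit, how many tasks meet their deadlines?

4

Take jobs in profit order; each goes to the latest open slot no later than its deadline.
By profit: G(d4,76), H(d4,71), B(d4,69), C(d3,42), E(d4,38), I(d2,34), F(d2,30), A(d4,23), D(d4,14)
G→slot 4; H→slot 3; B→slot 2; C→slot 1; E skipped; I skipped; F skipped; A skipped; D skipped.
4 of 9 scheduled.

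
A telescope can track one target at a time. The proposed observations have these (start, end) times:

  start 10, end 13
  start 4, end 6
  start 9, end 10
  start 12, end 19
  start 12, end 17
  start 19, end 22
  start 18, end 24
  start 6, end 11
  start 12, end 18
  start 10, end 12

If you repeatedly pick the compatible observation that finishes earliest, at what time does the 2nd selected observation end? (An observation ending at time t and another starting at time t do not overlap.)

10

Sort by end time and greedily take each interval whose start is ≥ the last chosen end.
Sorted by end: (4,6)  (9,10)  (6,11)  (10,12)  (10,13)  (12,17)  (12,18)  (12,19)  (19,22)  (18,24)
take (4,6); take (9,10); take (10,12); take (12,17); take (19,22); skip (18,24).
Selected: (4,6) (9,10) (10,12) (12,17) (19,22)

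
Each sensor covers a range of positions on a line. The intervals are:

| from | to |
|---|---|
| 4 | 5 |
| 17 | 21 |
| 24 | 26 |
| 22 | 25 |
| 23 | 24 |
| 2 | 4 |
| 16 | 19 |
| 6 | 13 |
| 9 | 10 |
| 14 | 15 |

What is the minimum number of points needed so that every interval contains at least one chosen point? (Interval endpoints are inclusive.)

Sorted: [2,4] [4,5] [9,10] [6,13] [14,15] [16,19] [17,21] [23,24] [22,25] [24,26]
{[2,4],[4,5]} hit by 4; {[9,10],[6,13]} hit by 10; {[14,15]} hit by 15; {[16,19],[17,21]} hit by 19; {[23,24],[22,25],[24,26]} hit by 24.
Points: 4, 10, 15, 19, 24 (5 total).

5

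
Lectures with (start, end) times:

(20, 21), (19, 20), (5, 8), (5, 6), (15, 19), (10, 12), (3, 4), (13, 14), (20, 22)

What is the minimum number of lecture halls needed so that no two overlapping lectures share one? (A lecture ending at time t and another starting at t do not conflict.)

2

The answer is the maximum number of intervals overlapping at any instant.
starts: [3, 5, 5, 10, 13, 15, 19, 20, 20]
ends:   [4, 6, 8, 12, 14, 19, 20, 21, 22]
s3→1 e4→0 s5→1 s5→2  — peak 2.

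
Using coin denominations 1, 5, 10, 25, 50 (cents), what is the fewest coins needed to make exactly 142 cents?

Use the largest denomination that fits, subtract, and repeat.
142 − 2×50→42 − 1×25→17 − 1×10→7 − 1×5→2 − 2×1→0
Total coins = 2 + 1 + 1 + 1 + 2 = 7

7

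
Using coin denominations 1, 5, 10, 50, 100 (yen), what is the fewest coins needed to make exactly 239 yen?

10

Use the largest denomination that fits, subtract, and repeat.
239 = 2×100 + 3×10 + 1×5 + 4×1
Total coins = 2 + 3 + 1 + 4 = 10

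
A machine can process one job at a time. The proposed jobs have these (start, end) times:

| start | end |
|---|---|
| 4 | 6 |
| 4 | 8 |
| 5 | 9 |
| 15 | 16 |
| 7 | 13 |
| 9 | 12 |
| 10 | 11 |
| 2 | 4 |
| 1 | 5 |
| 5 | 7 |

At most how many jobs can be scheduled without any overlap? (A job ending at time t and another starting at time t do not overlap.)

4

Greedy by earliest finish: after sorting by end time, pick each interval compatible with the last pick.
Sorted by end: (2,4)  (1,5)  (4,6)  (5,7)  (4,8)  (5,9)  (10,11)  (9,12)  (7,13)  (15,16)
take (2,4); take (4,6); skip (5,7); take (10,11); skip (9,12); take (15,16).
Selected 4 jobs.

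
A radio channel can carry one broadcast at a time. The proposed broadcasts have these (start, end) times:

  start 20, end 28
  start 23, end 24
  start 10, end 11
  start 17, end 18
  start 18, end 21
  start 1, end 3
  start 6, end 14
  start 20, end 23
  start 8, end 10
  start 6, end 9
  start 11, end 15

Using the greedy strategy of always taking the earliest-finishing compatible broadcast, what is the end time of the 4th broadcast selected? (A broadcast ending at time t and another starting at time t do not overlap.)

Sorted by end: (1,3)  (6,9)  (8,10)  (10,11)  (6,14)  (11,15)  (17,18)  (18,21)  (20,23)  (23,24)  (20,28)
take (1,3); take (6,9); take (10,11); take (11,15); take (17,18); take (18,21); skip (20,23); take (23,24).
Selected: (1,3) (6,9) (10,11) (11,15) (17,18) (18,21) (23,24)

15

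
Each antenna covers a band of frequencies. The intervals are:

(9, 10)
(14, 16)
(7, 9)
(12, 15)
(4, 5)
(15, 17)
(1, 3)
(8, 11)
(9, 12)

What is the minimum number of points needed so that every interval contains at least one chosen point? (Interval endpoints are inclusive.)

Process intervals by earliest right end; each time one isn't hit yet, stab at its right endpoint.
Sorted: [1,3] [4,5] [7,9] [9,10] [8,11] [9,12] [12,15] [14,16] [15,17]
{[1,3]} hit by 3; {[4,5]} hit by 5; {[7,9],[9,10],[8,11],[9,12]} hit by 9; {[12,15],[14,16],[15,17]} hit by 15.
Points: 3, 5, 9, 15 (4 total).

4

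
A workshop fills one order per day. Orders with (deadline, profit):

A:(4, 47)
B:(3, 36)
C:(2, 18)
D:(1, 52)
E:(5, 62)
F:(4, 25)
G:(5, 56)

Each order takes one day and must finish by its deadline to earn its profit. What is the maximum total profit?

253

Profit order: E=62 G=56 D=52 A=47 B=36 F=25 C=18
Assign: E→slot 5, G→slot 4, D→slot 1, A→slot 3, B→slot 2, F skipped, C skipped.
Slots: [1:D] [2:B] [3:A] [4:G] [5:E]
Profit = 52 + 36 + 47 + 56 + 62 = 253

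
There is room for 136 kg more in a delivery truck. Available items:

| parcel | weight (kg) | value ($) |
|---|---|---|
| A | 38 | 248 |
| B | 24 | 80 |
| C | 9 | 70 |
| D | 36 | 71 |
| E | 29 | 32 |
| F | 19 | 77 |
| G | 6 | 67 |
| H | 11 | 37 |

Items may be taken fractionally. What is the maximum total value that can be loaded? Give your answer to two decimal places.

Ratios (sorted): G 11.17, C 7.78, A 6.53, F 4.05, H 3.36, B 3.33, D 1.97, E 1.10
take G (6 @ 67); take C (9 @ 70); take A (38 @ 248); take F (19 @ 77); take H (11 @ 37); take B (24 @ 80); take 29/36 of D → 57.19. Capacity used 136/136.
Total value = 636.19

636.19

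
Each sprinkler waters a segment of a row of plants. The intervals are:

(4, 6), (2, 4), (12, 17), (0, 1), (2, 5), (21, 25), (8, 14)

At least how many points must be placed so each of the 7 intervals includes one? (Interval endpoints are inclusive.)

Sort by right endpoint; whenever an interval is uncovered, place a point at its right end.
Sorted: [0,1] [2,4] [2,5] [4,6] [8,14] [12,17] [21,25]
{[0,1]} hit by 1; {[2,4],[2,5],[4,6]} hit by 4; {[8,14],[12,17]} hit by 14; {[21,25]} hit by 25.
Points: 1, 4, 14, 25 (4 total).

4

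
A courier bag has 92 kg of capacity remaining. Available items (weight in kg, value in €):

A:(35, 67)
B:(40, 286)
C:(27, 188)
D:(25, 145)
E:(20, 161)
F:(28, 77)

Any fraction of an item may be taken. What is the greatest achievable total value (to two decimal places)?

664.00

Sort by value per unit weight and fill in that order.
Order: E (161/20=8.05) > B (286/40=7.15) > C (188/27=6.96) > D (145/25=5.80) > F (77/28=2.75) > A (67/35=1.91)
Fill: take E (20 @ 161) → take B (40 @ 286) → take C (27 @ 188) → take 5/25 of D → 29.00; 92/92 used.
Total value = 664.00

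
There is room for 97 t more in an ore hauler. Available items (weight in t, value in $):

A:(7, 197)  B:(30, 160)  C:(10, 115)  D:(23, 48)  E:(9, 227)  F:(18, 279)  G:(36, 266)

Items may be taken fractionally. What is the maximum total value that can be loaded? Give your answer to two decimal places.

Order: A (197/7=28.14) > E (227/9=25.22) > F (279/18=15.50) > C (115/10=11.50) > G (266/36=7.39) > B (160/30=5.33) > D (48/23=2.09)
Fill: take A (7 @ 197) → take E (9 @ 227) → take F (18 @ 279) → take C (10 @ 115) → take G (36 @ 266) → take 17/30 of B → 90.67; 97/97 used.
Total value = 1174.67

1174.67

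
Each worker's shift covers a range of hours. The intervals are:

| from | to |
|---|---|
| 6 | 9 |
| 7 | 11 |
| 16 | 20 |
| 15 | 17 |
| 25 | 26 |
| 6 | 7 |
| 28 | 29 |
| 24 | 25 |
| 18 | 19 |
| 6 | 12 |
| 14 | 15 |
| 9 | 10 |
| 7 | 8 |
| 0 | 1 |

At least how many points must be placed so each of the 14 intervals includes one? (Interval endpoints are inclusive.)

7

By right end: [0,1]  [6,7]  [7,8]  [6,9]  [9,10]  [7,11]  [6,12]  [14,15]  [15,17]  [18,19]  [16,20]  [24,25]  [25,26]  [28,29]
[0,1] uncovered → point at 1; [6,7] uncovered → point at 7; [9,10] uncovered → point at 10; [14,15] uncovered → point at 15; [18,19] uncovered → point at 19; [24,25] uncovered → point at 25; [28,29] uncovered → point at 29.
Points: 1, 7, 10, 15, 19, 25, 29 (7 total).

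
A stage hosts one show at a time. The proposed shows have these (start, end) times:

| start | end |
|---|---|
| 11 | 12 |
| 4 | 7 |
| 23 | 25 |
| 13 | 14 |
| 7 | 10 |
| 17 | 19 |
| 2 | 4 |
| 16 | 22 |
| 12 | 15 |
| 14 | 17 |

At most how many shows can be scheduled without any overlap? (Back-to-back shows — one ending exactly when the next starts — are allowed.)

Sorted by end: (2,4)  (4,7)  (7,10)  (11,12)  (13,14)  (12,15)  (14,17)  (17,19)  (16,22)  (23,25)
take (2,4); take (4,7); take (7,10); take (11,12); take (13,14); take (14,17); take (17,19); skip (16,22); take (23,25).
Selected 8 shows.

8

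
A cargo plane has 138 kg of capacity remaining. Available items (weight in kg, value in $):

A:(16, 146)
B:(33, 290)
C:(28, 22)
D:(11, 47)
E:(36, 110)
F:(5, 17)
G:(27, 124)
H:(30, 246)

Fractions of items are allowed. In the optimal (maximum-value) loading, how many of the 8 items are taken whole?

Greedy by value/weight ratio, highest first.
Ratios (sorted): A 9.12, B 8.79, H 8.20, G 4.59, D 4.27, F 3.40, E 3.06, C 0.79
take A (16 @ 146); take B (33 @ 290); take H (30 @ 246); take G (27 @ 124); take D (11 @ 47); take F (5 @ 17); take 16/36 of E → 48.89. Capacity used 138/138.
6 item(s) taken whole; one partial (take 16/36 of E).

6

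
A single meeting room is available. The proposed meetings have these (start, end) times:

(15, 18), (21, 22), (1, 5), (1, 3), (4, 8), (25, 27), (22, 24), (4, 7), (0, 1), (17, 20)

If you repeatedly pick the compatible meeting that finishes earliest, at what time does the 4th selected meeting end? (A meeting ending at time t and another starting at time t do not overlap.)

Greedy by earliest finish: after sorting by end time, pick each interval compatible with the last pick.
By end time: (0,1), (1,3), (1,5), (4,7), (4,8), (15,18), (17,20), (21,22), (22,24), (25,27).
Pick (0,1); next start ≥ 1 → (1,3); next start ≥ 3 → (4,7); next start ≥ 7 → (15,18); next start ≥ 18 → (21,22); next start ≥ 22 → (22,24); next start ≥ 24 → (25,27).
Selected: (0,1) (1,3) (4,7) (15,18) (21,22) (22,24) (25,27)

18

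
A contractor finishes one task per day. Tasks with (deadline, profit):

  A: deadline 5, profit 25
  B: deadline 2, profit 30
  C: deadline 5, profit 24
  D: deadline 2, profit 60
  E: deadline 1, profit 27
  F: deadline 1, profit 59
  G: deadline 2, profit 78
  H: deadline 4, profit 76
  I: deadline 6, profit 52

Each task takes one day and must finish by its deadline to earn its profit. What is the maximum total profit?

Sort by profit descending; place each in the latest free slot ≤ its deadline.
Profit order: G=78 H=76 D=60 F=59 I=52 B=30 E=27 A=25 C=24
Assign: G→slot 2, H→slot 4, D→slot 1, F skipped, I→slot 6, B skipped, E skipped, A→slot 5, C→slot 3.
Slots: [1:D] [2:G] [3:C] [4:H] [5:A] [6:I]
Profit = 60 + 78 + 24 + 76 + 25 + 52 = 315

315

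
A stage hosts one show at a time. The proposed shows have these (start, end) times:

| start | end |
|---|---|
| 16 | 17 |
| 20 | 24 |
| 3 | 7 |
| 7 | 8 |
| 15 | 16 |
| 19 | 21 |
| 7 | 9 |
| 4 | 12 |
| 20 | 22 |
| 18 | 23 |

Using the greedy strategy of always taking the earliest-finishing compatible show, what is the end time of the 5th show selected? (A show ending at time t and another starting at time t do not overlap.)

By end time: (3,7), (7,8), (7,9), (4,12), (15,16), (16,17), (19,21), (20,22), (18,23), (20,24).
Pick (3,7); next start ≥ 7 → (7,8); next start ≥ 8 → (15,16); next start ≥ 16 → (16,17); next start ≥ 17 → (19,21).
Selected: (3,7) (7,8) (15,16) (16,17) (19,21)

21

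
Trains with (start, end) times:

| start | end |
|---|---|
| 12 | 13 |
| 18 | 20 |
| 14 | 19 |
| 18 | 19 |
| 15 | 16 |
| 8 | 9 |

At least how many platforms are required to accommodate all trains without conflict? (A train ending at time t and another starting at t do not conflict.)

3

The answer is the maximum number of intervals overlapping at any instant.
Events (time:±→running): 8:+→1 9:-→0 12:+→1 13:-→0 14:+→1 15:+→2 16:-→1 18:+→2 18:+→3 … peak 3.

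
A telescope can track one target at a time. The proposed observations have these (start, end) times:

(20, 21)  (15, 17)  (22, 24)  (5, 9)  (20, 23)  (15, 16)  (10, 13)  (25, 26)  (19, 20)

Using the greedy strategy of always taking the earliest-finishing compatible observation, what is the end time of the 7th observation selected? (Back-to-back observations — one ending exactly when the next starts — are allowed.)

26

Sorted by end: (5,9)  (10,13)  (15,16)  (15,17)  (19,20)  (20,21)  (20,23)  (22,24)  (25,26)
take (5,9); take (10,13); take (15,16); skip (15,17); take (19,20); take (20,21); take (22,24); take (25,26).
Selected: (5,9) (10,13) (15,16) (19,20) (20,21) (22,24) (25,26)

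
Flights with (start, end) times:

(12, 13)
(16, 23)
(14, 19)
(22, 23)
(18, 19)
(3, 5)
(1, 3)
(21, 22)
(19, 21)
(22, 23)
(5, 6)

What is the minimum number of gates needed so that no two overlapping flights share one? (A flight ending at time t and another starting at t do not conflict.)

The answer is the maximum number of intervals overlapping at any instant.
Events (time:±→running): 1:+→1 3:-→0 3:+→1 5:-→0 5:+→1 6:-→0 12:+→1 13:-→0 14:+→1 16:+→2 18:+→3 … peak 3.

3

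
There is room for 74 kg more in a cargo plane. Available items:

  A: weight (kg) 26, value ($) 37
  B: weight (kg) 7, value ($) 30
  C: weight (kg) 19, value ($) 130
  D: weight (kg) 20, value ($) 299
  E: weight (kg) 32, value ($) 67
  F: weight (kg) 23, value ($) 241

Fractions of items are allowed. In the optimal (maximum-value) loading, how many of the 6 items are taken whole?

Ratios (sorted): D 14.95, F 10.48, C 6.84, B 4.29, E 2.09, A 1.42
take D (20 @ 299); take F (23 @ 241); take C (19 @ 130); take B (7 @ 30); take 5/32 of E → 10.47. Capacity used 74/74.
4 item(s) taken whole; one partial (take 5/32 of E).

4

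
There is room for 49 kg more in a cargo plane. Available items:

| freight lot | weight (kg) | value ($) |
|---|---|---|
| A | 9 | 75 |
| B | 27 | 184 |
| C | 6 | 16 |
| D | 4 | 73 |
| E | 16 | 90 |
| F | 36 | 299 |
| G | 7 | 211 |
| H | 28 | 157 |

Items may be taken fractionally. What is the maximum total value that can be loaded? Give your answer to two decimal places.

599.86

Ratios (sorted): G 30.14, D 18.25, A 8.33, F 8.31, B 6.81, E 5.62, H 5.61, C 2.67
take G (7 @ 211); take D (4 @ 73); take A (9 @ 75); take 29/36 of F → 240.86. Capacity used 49/49.
Total value = 599.86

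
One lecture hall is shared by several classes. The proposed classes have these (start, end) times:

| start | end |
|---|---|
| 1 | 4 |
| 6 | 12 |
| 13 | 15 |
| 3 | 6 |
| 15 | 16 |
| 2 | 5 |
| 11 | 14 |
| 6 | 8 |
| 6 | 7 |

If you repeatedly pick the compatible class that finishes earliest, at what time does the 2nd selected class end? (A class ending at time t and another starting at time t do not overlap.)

Sorted by end: (1,4)  (2,5)  (3,6)  (6,7)  (6,8)  (6,12)  (11,14)  (13,15)  (15,16)
take (1,4); skip (3,6); take (6,7); skip (6,8); skip (6,12); take (11,14); take (15,16).
Selected: (1,4) (6,7) (11,14) (15,16)

7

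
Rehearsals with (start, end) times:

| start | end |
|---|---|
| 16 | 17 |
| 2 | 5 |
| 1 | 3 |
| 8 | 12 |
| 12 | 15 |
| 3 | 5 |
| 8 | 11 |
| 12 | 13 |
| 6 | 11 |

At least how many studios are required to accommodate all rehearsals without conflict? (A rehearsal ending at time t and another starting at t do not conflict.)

3

Count concurrent intervals with a sweep; the peak is the room count.
Events (time:±→running): 1:+→1 2:+→2 3:-→1 3:+→2 5:-→1 5:-→0 6:+→1 8:+→2 8:+→3 … peak 3.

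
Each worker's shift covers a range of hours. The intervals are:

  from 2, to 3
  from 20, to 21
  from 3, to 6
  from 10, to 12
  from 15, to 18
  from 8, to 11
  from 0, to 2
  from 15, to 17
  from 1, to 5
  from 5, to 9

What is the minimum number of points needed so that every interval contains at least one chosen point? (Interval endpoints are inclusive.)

Sorted: [0,2] [2,3] [1,5] [3,6] [5,9] [8,11] [10,12] [15,17] [15,18] [20,21]
{[0,2],[2,3],[1,5]} hit by 2; {[3,6],[5,9]} hit by 6; {[8,11],[10,12]} hit by 11; {[15,17],[15,18]} hit by 17; {[20,21]} hit by 21.
Points: 2, 6, 11, 17, 21 (5 total).

5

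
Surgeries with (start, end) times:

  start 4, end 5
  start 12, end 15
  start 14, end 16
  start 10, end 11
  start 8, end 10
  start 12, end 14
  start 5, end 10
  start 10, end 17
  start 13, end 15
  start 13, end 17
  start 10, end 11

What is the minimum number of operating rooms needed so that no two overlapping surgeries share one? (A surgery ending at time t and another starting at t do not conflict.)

Events (time:±→running): 4:+→1 5:-→0 5:+→1 8:+→2 10:-→1 10:-→0 10:+→1 10:+→2 10:+→3 11:-→2 11:-→1 12:+→2 12:+→3 13:+→4 13:+→5 … peak 5.

5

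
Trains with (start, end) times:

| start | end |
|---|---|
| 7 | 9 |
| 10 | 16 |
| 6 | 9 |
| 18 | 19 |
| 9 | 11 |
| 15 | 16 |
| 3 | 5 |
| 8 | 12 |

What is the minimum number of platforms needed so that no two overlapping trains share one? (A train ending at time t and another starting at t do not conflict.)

starts: [3, 6, 7, 8, 9, 10, 15, 18]
ends:   [5, 9, 9, 11, 12, 16, 16, 19]
s3→1 e5→0 s6→1 s7→2 s8→3  — peak 3.

3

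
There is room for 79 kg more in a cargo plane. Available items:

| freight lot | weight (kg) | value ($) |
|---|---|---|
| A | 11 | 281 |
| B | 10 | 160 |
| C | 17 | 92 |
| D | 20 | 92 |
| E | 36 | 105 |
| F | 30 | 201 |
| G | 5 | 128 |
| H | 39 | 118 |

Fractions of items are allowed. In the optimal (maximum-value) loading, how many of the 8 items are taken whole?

5

Greedy by value/weight ratio, highest first.
Ratios (sorted): G 25.60, A 25.55, B 16.00, F 6.70, C 5.41, D 4.60, H 3.03, E 2.92
take G (5 @ 128); take A (11 @ 281); take B (10 @ 160); take F (30 @ 201); take C (17 @ 92); take 6/20 of D → 27.60. Capacity used 79/79.
5 item(s) taken whole; one partial (take 6/20 of D).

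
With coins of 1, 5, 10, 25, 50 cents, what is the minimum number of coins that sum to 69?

Use the largest denomination that fits, subtract, and repeat.
69 − 1×50→19 − 1×10→9 − 1×5→4 − 4×1→0
Total coins = 1 + 1 + 1 + 4 = 7

7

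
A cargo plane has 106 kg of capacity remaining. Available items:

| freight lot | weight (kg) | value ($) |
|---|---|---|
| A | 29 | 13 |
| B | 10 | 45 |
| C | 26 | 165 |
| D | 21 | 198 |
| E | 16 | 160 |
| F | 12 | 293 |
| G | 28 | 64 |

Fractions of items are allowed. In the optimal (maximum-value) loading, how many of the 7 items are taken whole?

Sort by value per unit weight and fill in that order.
Ratios (sorted): F 24.42, E 10.00, D 9.43, C 6.35, B 4.50, G 2.29, A 0.45
take F (12 @ 293); take E (16 @ 160); take D (21 @ 198); take C (26 @ 165); take B (10 @ 45); take 21/28 of G → 48.00. Capacity used 106/106.
5 item(s) taken whole; one partial (take 21/28 of G).

5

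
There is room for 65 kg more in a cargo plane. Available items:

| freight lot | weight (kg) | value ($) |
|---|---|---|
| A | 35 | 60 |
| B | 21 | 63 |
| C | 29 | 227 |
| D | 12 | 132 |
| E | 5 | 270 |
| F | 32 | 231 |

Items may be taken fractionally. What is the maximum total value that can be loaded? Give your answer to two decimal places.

Order: E (270/5=54.00) > D (132/12=11.00) > C (227/29=7.83) > F (231/32=7.22) > B (63/21=3.00) > A (60/35=1.71)
Fill: take E (5 @ 270) → take D (12 @ 132) → take C (29 @ 227) → take 19/32 of F → 137.16; 65/65 used.
Total value = 766.16

766.16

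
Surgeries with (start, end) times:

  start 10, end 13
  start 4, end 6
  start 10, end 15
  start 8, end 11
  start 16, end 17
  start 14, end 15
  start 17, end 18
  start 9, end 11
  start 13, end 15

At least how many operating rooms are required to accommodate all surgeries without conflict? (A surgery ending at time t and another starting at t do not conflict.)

The answer is the maximum number of intervals overlapping at any instant.
starts: [4, 8, 9, 10, 10, 13, 14, 16, 17]
ends:   [6, 11, 11, 13, 15, 15, 15, 17, 18]
s4→1 e6→0 s8→1 s9→2 s10→3 s10→4  — peak 4.

4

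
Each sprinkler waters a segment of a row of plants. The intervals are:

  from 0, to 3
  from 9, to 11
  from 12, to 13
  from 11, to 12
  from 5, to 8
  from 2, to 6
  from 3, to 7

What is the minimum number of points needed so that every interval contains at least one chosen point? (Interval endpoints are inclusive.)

4

Sorted: [0,3] [2,6] [3,7] [5,8] [9,11] [11,12] [12,13]
{[0,3],[2,6],[3,7]} hit by 3; {[5,8]} hit by 8; {[9,11],[11,12]} hit by 11; {[12,13]} hit by 13.
Points: 3, 8, 11, 13 (4 total).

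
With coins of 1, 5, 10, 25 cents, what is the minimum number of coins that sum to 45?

Greedy: take as many of the largest coin as possible, then repeat with the remainder.
45 = 1×25 + 2×10
Total coins = 1 + 2 = 3

3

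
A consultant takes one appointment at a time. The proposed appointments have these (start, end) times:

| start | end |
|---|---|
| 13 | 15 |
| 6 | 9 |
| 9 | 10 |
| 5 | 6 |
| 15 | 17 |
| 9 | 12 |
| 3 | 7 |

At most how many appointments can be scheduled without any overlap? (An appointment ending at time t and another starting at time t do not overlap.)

5

By end time: (5,6), (3,7), (6,9), (9,10), (9,12), (13,15), (15,17).
Pick (5,6); next start ≥ 6 → (6,9); next start ≥ 9 → (9,10); next start ≥ 10 → (13,15); next start ≥ 15 → (15,17).
Selected 5 appointments.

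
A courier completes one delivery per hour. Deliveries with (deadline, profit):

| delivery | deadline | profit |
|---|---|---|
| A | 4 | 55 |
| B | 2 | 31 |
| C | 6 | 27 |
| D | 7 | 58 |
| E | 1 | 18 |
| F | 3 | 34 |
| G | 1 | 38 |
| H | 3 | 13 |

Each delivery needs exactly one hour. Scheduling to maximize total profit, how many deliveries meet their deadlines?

By profit: D(d7,58), A(d4,55), G(d1,38), F(d3,34), B(d2,31), C(d6,27), E(d1,18), H(d3,13)
D→slot 7; A→slot 4; G→slot 1; F→slot 3; B→slot 2; C→slot 6; E skipped; H skipped.
6 of 8 scheduled.

6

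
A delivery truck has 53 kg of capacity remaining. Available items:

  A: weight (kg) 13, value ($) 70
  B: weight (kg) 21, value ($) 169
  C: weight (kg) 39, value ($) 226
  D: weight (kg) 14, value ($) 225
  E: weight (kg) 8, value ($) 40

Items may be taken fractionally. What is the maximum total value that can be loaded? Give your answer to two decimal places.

498.31

Greedy by value/weight ratio, highest first.
Order: D (225/14=16.07) > B (169/21=8.05) > C (226/39=5.79) > A (70/13=5.38) > E (40/8=5.00)
Fill: take D (14 @ 225) → take B (21 @ 169) → take 18/39 of C → 104.31; 53/53 used.
Total value = 498.31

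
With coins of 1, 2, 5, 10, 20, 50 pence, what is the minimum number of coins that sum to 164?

6

Greedy: take as many of the largest coin as possible, then repeat with the remainder.
164 − 3×50→14 − 1×10→4 − 2×2→0
Total coins = 3 + 1 + 2 = 6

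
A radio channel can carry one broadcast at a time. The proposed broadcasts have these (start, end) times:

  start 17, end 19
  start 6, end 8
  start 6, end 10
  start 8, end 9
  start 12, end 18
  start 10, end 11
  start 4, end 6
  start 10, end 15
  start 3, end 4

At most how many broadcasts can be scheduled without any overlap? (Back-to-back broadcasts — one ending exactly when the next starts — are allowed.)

By end time: (3,4), (4,6), (6,8), (8,9), (6,10), (10,11), (10,15), (12,18), (17,19).
Pick (3,4); next start ≥ 4 → (4,6); next start ≥ 6 → (6,8); next start ≥ 8 → (8,9); next start ≥ 9 → (10,11); next start ≥ 11 → (12,18).
Selected 6 broadcasts.

6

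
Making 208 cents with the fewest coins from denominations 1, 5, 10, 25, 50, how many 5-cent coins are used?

1

208 = 4×50 + 1×5 + 3×1
Count of 5: 1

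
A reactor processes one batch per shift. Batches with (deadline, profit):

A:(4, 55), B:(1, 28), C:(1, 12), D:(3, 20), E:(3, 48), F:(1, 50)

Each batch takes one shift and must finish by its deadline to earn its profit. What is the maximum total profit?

By profit: A(d4,55), F(d1,50), E(d3,48), B(d1,28), D(d3,20), C(d1,12)
A→slot 4; F→slot 1; E→slot 3; B skipped; D→slot 2; C skipped.
Profit = 50 + 20 + 48 + 55 = 173

173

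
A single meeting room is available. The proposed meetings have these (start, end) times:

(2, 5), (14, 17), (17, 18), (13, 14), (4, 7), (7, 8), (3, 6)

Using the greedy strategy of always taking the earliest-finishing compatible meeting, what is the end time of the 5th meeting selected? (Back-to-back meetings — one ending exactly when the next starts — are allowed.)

Greedy by earliest finish: after sorting by end time, pick each interval compatible with the last pick.
By end time: (2,5), (3,6), (4,7), (7,8), (13,14), (14,17), (17,18).
Pick (2,5); next start ≥ 5 → (7,8); next start ≥ 8 → (13,14); next start ≥ 14 → (14,17); next start ≥ 17 → (17,18).
Selected: (2,5) (7,8) (13,14) (14,17) (17,18)

18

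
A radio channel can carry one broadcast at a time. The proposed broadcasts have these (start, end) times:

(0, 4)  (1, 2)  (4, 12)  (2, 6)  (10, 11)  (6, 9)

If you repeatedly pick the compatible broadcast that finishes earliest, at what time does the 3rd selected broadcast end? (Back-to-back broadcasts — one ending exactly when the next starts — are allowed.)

9

Order by finish time; keep every interval that doesn't clash with the previous kept one.
By end time: (1,2), (0,4), (2,6), (6,9), (10,11), (4,12).
Pick (1,2); next start ≥ 2 → (2,6); next start ≥ 6 → (6,9); next start ≥ 9 → (10,11).
Selected: (1,2) (2,6) (6,9) (10,11)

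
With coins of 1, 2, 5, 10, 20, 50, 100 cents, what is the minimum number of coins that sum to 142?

142 = 1×100 + 2×20 + 1×2
Total coins = 1 + 2 + 1 = 4

4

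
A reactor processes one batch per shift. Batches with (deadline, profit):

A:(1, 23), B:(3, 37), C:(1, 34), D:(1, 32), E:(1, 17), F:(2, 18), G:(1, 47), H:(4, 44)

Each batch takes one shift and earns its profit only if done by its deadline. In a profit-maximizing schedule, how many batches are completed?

4

Take jobs in profit order; each goes to the latest open slot no later than its deadline.
Profit order: G=47 H=44 B=37 C=34 D=32 A=23 F=18 E=17
Assign: G→slot 1, H→slot 4, B→slot 3, C skipped, D skipped, A skipped, F→slot 2, E skipped.
Slots: [1:G] [2:F] [3:B] [4:H]
4 of 8 scheduled.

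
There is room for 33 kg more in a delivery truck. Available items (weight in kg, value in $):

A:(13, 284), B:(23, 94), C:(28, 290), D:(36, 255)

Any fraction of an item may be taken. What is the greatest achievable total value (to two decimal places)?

Sort by value per unit weight and fill in that order.
Order: A (284/13=21.85) > C (290/28=10.36) > D (255/36=7.08) > B (94/23=4.09)
Fill: take A (13 @ 284) → take 20/28 of C → 207.14; 33/33 used.
Total value = 491.14

491.14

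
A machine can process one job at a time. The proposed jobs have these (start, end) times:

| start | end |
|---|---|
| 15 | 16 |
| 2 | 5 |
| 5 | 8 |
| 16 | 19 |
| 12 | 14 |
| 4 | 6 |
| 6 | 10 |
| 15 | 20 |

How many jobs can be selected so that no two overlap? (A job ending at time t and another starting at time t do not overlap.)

5

Order by finish time; keep every interval that doesn't clash with the previous kept one.
Sorted by end: (2,5)  (4,6)  (5,8)  (6,10)  (12,14)  (15,16)  (16,19)  (15,20)
take (2,5); skip (4,6); take (5,8); take (12,14); take (15,16); take (16,19); skip (15,20).
Selected 5 jobs.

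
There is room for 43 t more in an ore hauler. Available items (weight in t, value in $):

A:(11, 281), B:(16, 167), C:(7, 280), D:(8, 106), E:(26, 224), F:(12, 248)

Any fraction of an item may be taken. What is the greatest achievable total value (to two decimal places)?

Ratios (sorted): C 40.00, A 25.55, F 20.67, D 13.25, B 10.44, E 8.62
take C (7 @ 280); take A (11 @ 281); take F (12 @ 248); take D (8 @ 106); take 5/16 of B → 52.19. Capacity used 43/43.
Total value = 967.19

967.19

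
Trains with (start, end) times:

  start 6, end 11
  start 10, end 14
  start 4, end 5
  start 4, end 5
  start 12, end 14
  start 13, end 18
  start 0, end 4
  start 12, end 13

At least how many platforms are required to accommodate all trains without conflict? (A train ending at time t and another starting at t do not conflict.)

3

The answer is the maximum number of intervals overlapping at any instant.
starts: [0, 4, 4, 6, 10, 12, 12, 13]
ends:   [4, 5, 5, 11, 13, 14, 14, 18]
s0→1 e4→0 s4→1 s4→2 e5→1 e5→0 s6→1 s10→2 e11→1 s12→2 s12→3  — peak 3.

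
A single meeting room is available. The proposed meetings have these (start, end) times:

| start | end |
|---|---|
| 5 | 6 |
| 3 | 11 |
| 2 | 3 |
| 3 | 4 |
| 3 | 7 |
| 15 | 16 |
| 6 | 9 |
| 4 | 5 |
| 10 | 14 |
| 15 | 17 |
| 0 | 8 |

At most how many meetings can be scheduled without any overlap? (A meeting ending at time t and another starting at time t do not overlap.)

7

Sorted by end: (2,3)  (3,4)  (4,5)  (5,6)  (3,7)  (0,8)  (6,9)  (3,11)  (10,14)  (15,16)  (15,17)
take (2,3); take (3,4); take (4,5); take (5,6); skip (0,8); take (6,9); skip (3,11); take (10,14); take (15,16).
Selected 7 meetings.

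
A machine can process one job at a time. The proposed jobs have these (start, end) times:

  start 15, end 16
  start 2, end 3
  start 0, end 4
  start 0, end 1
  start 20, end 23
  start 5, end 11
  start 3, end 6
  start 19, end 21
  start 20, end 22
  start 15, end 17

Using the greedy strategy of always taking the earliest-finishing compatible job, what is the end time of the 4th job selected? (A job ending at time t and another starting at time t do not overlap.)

Greedy by earliest finish: after sorting by end time, pick each interval compatible with the last pick.
By end time: (0,1), (2,3), (0,4), (3,6), (5,11), (15,16), (15,17), (19,21), (20,22), (20,23).
Pick (0,1); next start ≥ 1 → (2,3); next start ≥ 3 → (3,6); next start ≥ 6 → (15,16); next start ≥ 16 → (19,21).
Selected: (0,1) (2,3) (3,6) (15,16) (19,21)

16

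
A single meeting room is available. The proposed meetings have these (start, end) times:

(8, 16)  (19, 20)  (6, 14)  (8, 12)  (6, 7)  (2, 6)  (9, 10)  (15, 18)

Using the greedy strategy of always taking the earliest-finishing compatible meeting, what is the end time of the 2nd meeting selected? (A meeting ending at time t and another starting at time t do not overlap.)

Sorted by end: (2,6)  (6,7)  (9,10)  (8,12)  (6,14)  (8,16)  (15,18)  (19,20)
take (2,6); take (6,7); take (9,10); skip (8,12); skip (6,14); take (15,18); take (19,20).
Selected: (2,6) (6,7) (9,10) (15,18) (19,20)

7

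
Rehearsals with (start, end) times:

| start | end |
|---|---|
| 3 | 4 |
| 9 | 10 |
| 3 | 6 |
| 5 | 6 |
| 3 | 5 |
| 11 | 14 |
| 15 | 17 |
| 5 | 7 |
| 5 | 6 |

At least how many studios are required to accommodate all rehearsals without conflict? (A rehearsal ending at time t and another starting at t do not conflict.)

4

The answer is the maximum number of intervals overlapping at any instant.
Events (time:±→running): 3:+→1 3:+→2 3:+→3 4:-→2 5:-→1 5:+→2 5:+→3 5:+→4 … peak 4.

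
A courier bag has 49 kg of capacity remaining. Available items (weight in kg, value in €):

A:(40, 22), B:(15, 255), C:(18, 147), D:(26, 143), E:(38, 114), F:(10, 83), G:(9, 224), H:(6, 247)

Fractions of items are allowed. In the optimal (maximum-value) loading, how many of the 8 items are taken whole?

4

Order: H (247/6=41.17) > G (224/9=24.89) > B (255/15=17.00) > F (83/10=8.30) > C (147/18=8.17) > D (143/26=5.50) > E (114/38=3.00) > A (22/40=0.55)
Fill: take H (6 @ 247) → take G (9 @ 224) → take B (15 @ 255) → take F (10 @ 83) → take 9/18 of C → 73.50; 49/49 used.
4 item(s) taken whole; one partial (take 9/18 of C).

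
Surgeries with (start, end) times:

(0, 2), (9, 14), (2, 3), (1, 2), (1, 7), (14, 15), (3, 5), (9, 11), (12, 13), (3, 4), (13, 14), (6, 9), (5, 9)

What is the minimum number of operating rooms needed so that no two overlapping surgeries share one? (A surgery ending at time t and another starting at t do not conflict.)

The answer is the maximum number of intervals overlapping at any instant.
starts: [0, 1, 1, 2, 3, 3, 5, 6, 9, 9, 12, 13, 14]
ends:   [2, 2, 3, 4, 5, 7, 9, 9, 11, 13, 14, 14, 15]
s0→1 s1→2 s1→3  — peak 3.

3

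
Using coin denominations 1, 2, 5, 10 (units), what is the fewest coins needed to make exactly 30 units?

Use the largest denomination that fits, subtract, and repeat.
30 − 3×10→0
Total coins = 3 = 3

3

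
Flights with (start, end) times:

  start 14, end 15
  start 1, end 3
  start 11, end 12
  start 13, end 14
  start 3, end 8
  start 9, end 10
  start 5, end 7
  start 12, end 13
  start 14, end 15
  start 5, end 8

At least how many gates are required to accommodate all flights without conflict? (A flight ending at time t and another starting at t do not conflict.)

3

starts: [1, 3, 5, 5, 9, 11, 12, 13, 14, 14]
ends:   [3, 7, 8, 8, 10, 12, 13, 14, 15, 15]
s1→1 e3→0 s3→1 s5→2 s5→3  — peak 3.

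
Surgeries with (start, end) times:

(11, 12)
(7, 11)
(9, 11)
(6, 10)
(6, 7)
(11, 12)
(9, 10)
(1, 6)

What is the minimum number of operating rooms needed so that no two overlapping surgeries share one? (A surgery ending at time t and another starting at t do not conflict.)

4

Events (time:±→running): 1:+→1 6:-→0 6:+→1 6:+→2 7:-→1 7:+→2 9:+→3 9:+→4 … peak 4.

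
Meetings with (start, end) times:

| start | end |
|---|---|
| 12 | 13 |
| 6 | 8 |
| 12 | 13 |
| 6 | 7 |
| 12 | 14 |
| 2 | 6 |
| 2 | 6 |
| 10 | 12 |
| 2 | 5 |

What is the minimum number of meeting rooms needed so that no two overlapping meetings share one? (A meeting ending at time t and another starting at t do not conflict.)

Count concurrent intervals with a sweep; the peak is the room count.
starts: [2, 2, 2, 6, 6, 10, 12, 12, 12]
ends:   [5, 6, 6, 7, 8, 12, 13, 13, 14]
s2→1 s2→2 s2→3  — peak 3.

3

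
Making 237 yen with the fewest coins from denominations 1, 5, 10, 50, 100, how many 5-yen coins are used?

Use the largest denomination that fits, subtract, and repeat.
237 − 2×100→37 − 3×10→7 − 1×5→2 − 2×1→0
Count of 5: 1

1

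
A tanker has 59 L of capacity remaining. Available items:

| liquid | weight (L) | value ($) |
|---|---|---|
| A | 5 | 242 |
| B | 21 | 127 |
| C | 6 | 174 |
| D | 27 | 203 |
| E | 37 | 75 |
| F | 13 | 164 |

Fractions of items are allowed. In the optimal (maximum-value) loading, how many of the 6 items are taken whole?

4

Sort by value per unit weight and fill in that order.
Order: A (242/5=48.40) > C (174/6=29.00) > F (164/13=12.62) > D (203/27=7.52) > B (127/21=6.05) > E (75/37=2.03)
Fill: take A (5 @ 242) → take C (6 @ 174) → take F (13 @ 164) → take D (27 @ 203) → take 8/21 of B → 48.38; 59/59 used.
4 item(s) taken whole; one partial (take 8/21 of B).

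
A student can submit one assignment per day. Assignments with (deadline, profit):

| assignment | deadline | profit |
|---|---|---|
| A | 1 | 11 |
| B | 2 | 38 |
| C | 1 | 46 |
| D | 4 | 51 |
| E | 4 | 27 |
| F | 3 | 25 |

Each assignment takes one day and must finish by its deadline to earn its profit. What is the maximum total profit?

By profit: D(d4,51), C(d1,46), B(d2,38), E(d4,27), F(d3,25), A(d1,11)
D→slot 4; C→slot 1; B→slot 2; E→slot 3; F skipped; A skipped.
Profit = 46 + 38 + 27 + 51 = 162

162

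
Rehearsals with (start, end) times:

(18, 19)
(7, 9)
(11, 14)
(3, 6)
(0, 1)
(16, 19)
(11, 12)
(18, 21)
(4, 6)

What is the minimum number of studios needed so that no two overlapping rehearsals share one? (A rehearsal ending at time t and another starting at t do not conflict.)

Events (time:±→running): 0:+→1 1:-→0 3:+→1 4:+→2 6:-→1 6:-→0 7:+→1 9:-→0 11:+→1 11:+→2 12:-→1 14:-→0 16:+→1 18:+→2 18:+→3 … peak 3.

3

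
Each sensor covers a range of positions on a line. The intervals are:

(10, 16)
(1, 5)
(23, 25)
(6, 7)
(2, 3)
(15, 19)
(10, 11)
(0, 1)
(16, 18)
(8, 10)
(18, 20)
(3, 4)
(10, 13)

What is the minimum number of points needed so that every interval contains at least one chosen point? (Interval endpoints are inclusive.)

Sorted: [0,1] [2,3] [3,4] [1,5] [6,7] [8,10] [10,11] [10,13] [10,16] [16,18] [15,19] [18,20] [23,25]
{[0,1]} hit by 1; {[2,3],[3,4],[1,5]} hit by 3; {[6,7]} hit by 7; {[8,10],[10,11],[10,13],[10,16]} hit by 10; {[16,18],[15,19],[18,20]} hit by 18; {[23,25]} hit by 25.
Points: 1, 3, 7, 10, 18, 25 (6 total).

6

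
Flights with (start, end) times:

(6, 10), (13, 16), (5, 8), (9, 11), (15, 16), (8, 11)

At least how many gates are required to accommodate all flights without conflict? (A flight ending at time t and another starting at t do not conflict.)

Count concurrent intervals with a sweep; the peak is the room count.
starts: [5, 6, 8, 9, 13, 15]
ends:   [8, 10, 11, 11, 16, 16]
s5→1 s6→2 e8→1 s8→2 s9→3  — peak 3.

3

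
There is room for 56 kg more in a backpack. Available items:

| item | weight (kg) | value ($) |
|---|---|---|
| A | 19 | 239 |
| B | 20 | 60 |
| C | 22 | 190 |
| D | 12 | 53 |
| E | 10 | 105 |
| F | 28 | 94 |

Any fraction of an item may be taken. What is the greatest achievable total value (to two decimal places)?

Ratios (sorted): A 12.58, E 10.50, C 8.64, D 4.42, F 3.36, B 3.00
take A (19 @ 239); take E (10 @ 105); take C (22 @ 190); take 5/12 of D → 22.08. Capacity used 56/56.
Total value = 556.08

556.08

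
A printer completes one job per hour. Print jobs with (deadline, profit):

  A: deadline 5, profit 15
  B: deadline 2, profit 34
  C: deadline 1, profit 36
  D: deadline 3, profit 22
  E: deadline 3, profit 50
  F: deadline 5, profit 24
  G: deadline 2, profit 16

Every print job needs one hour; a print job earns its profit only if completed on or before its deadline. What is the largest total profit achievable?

By profit: E(d3,50), C(d1,36), B(d2,34), F(d5,24), D(d3,22), G(d2,16), A(d5,15)
E→slot 3; C→slot 1; B→slot 2; F→slot 5; D skipped; G skipped; A→slot 4.
Profit = 36 + 34 + 50 + 15 + 24 = 159

159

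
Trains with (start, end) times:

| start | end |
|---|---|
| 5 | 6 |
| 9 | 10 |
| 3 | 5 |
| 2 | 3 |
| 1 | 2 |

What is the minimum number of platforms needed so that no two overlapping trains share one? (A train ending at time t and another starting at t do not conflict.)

The answer is the maximum number of intervals overlapping at any instant.
starts: [1, 2, 3, 5, 9]
ends:   [2, 3, 5, 6, 10]
s1→1  — peak 1.

1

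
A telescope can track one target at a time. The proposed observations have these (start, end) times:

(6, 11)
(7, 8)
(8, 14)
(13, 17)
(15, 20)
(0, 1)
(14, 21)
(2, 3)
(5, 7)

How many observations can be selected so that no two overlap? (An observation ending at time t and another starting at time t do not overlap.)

6

Greedy by earliest finish: after sorting by end time, pick each interval compatible with the last pick.
Sorted by end: (0,1)  (2,3)  (5,7)  (7,8)  (6,11)  (8,14)  (13,17)  (15,20)  (14,21)
take (0,1); take (2,3); take (5,7); take (7,8); skip (6,11); take (8,14); take (15,20).
Selected 6 observations.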